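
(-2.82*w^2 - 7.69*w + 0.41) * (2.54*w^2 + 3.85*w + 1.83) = -7.1628*w^4 - 30.3896*w^3 - 33.7257*w^2 - 12.4942*w + 0.7503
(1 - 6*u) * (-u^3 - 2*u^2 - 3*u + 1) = 6*u^4 + 11*u^3 + 16*u^2 - 9*u + 1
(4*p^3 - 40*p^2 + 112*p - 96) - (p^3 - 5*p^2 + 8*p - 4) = 3*p^3 - 35*p^2 + 104*p - 92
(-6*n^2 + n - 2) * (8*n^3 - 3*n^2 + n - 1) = -48*n^5 + 26*n^4 - 25*n^3 + 13*n^2 - 3*n + 2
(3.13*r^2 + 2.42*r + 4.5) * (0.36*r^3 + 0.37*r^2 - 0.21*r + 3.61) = 1.1268*r^5 + 2.0293*r^4 + 1.8581*r^3 + 12.4561*r^2 + 7.7912*r + 16.245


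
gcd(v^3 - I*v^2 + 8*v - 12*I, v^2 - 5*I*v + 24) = v + 3*I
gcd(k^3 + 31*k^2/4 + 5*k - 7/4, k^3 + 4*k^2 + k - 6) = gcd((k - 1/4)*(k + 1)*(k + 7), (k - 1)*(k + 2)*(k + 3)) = 1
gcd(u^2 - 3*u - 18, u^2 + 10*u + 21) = u + 3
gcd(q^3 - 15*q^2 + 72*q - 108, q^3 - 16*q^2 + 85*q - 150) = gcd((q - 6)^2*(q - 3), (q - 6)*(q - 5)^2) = q - 6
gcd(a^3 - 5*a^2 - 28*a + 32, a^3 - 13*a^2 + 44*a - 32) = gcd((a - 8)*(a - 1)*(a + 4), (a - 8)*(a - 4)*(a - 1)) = a^2 - 9*a + 8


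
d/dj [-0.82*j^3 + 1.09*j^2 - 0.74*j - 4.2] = -2.46*j^2 + 2.18*j - 0.74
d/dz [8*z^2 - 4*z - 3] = 16*z - 4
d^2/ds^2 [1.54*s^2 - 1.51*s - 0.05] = 3.08000000000000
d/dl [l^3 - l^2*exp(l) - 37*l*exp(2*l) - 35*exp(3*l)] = -l^2*exp(l) + 3*l^2 - 74*l*exp(2*l) - 2*l*exp(l) - 105*exp(3*l) - 37*exp(2*l)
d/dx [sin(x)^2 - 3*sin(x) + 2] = (2*sin(x) - 3)*cos(x)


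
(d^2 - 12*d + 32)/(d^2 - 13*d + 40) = (d - 4)/(d - 5)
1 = 1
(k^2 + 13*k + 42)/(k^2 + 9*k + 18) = (k + 7)/(k + 3)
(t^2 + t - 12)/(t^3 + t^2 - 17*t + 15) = (t + 4)/(t^2 + 4*t - 5)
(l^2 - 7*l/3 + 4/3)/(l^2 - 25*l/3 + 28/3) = (l - 1)/(l - 7)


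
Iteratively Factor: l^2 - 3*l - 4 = (l + 1)*(l - 4)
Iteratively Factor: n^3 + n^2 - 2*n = (n)*(n^2 + n - 2) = n*(n + 2)*(n - 1)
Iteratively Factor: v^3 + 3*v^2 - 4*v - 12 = (v + 2)*(v^2 + v - 6) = (v + 2)*(v + 3)*(v - 2)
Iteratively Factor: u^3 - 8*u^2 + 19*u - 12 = (u - 3)*(u^2 - 5*u + 4) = (u - 4)*(u - 3)*(u - 1)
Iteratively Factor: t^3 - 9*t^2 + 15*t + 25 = (t - 5)*(t^2 - 4*t - 5) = (t - 5)^2*(t + 1)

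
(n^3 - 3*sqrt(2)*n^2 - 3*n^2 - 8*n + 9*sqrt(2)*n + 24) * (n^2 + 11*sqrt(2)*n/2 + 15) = n^5 - 3*n^4 + 5*sqrt(2)*n^4/2 - 26*n^3 - 15*sqrt(2)*n^3/2 - 89*sqrt(2)*n^2 + 78*n^2 - 120*n + 267*sqrt(2)*n + 360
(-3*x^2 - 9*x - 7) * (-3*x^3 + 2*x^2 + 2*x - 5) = 9*x^5 + 21*x^4 - 3*x^3 - 17*x^2 + 31*x + 35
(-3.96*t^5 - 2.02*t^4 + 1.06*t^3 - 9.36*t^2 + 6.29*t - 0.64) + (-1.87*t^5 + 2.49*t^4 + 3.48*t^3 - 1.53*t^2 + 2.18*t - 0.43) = -5.83*t^5 + 0.47*t^4 + 4.54*t^3 - 10.89*t^2 + 8.47*t - 1.07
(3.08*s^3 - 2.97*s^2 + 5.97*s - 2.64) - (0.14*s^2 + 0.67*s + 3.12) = 3.08*s^3 - 3.11*s^2 + 5.3*s - 5.76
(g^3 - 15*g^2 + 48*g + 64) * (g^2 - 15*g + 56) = g^5 - 30*g^4 + 329*g^3 - 1496*g^2 + 1728*g + 3584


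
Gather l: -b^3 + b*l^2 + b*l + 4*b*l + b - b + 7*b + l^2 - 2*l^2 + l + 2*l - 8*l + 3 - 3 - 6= -b^3 + 7*b + l^2*(b - 1) + l*(5*b - 5) - 6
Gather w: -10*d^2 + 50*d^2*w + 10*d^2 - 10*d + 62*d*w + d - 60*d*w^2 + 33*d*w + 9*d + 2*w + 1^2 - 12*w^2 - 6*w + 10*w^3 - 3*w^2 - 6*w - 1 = 10*w^3 + w^2*(-60*d - 15) + w*(50*d^2 + 95*d - 10)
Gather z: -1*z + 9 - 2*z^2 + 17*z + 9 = -2*z^2 + 16*z + 18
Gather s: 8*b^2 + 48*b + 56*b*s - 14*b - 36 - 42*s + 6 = 8*b^2 + 34*b + s*(56*b - 42) - 30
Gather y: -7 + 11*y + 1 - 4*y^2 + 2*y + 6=-4*y^2 + 13*y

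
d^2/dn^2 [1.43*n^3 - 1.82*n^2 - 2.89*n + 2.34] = 8.58*n - 3.64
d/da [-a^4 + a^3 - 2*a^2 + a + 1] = -4*a^3 + 3*a^2 - 4*a + 1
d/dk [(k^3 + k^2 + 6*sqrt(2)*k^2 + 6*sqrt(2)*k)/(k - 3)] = 2*(k^3 - 4*k^2 + 3*sqrt(2)*k^2 - 18*sqrt(2)*k - 3*k - 9*sqrt(2))/(k^2 - 6*k + 9)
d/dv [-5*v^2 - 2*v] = -10*v - 2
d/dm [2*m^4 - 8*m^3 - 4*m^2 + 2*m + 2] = 8*m^3 - 24*m^2 - 8*m + 2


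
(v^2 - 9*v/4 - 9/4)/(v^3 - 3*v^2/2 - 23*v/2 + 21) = (4*v + 3)/(2*(2*v^2 + 3*v - 14))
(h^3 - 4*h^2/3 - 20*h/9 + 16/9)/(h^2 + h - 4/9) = (3*h^2 - 8*h + 4)/(3*h - 1)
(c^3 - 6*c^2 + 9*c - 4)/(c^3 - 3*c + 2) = (c - 4)/(c + 2)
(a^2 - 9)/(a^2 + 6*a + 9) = (a - 3)/(a + 3)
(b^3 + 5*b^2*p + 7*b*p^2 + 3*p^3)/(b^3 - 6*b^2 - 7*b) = (b^3 + 5*b^2*p + 7*b*p^2 + 3*p^3)/(b*(b^2 - 6*b - 7))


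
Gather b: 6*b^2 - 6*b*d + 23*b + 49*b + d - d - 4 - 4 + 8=6*b^2 + b*(72 - 6*d)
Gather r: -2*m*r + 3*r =r*(3 - 2*m)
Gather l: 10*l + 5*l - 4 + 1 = 15*l - 3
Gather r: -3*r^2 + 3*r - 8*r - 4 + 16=-3*r^2 - 5*r + 12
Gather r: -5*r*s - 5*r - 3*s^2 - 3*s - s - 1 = r*(-5*s - 5) - 3*s^2 - 4*s - 1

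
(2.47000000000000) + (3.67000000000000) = 6.14000000000000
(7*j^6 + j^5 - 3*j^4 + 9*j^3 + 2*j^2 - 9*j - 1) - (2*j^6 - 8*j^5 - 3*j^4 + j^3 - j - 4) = 5*j^6 + 9*j^5 + 8*j^3 + 2*j^2 - 8*j + 3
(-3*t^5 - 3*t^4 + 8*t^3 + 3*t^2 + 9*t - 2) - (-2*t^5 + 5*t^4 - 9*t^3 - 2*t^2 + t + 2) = -t^5 - 8*t^4 + 17*t^3 + 5*t^2 + 8*t - 4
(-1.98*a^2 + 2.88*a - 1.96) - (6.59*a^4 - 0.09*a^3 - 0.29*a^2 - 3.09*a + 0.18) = -6.59*a^4 + 0.09*a^3 - 1.69*a^2 + 5.97*a - 2.14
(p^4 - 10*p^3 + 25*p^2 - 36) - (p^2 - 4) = p^4 - 10*p^3 + 24*p^2 - 32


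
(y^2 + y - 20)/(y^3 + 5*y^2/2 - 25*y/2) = 2*(y - 4)/(y*(2*y - 5))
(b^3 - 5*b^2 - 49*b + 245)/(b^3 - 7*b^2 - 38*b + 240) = (b^2 - 49)/(b^2 - 2*b - 48)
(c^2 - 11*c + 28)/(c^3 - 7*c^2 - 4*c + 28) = (c - 4)/(c^2 - 4)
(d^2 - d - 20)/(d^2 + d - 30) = (d + 4)/(d + 6)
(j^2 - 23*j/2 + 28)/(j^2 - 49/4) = 2*(j - 8)/(2*j + 7)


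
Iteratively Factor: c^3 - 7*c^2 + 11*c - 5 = (c - 1)*(c^2 - 6*c + 5) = (c - 1)^2*(c - 5)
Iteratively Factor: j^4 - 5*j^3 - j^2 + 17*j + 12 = (j - 3)*(j^3 - 2*j^2 - 7*j - 4) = (j - 4)*(j - 3)*(j^2 + 2*j + 1) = (j - 4)*(j - 3)*(j + 1)*(j + 1)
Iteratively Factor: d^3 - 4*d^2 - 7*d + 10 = (d - 5)*(d^2 + d - 2) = (d - 5)*(d + 2)*(d - 1)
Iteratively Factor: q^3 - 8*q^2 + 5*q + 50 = (q - 5)*(q^2 - 3*q - 10) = (q - 5)^2*(q + 2)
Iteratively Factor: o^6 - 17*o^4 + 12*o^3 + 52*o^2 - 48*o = (o - 3)*(o^5 + 3*o^4 - 8*o^3 - 12*o^2 + 16*o) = (o - 3)*(o + 4)*(o^4 - o^3 - 4*o^2 + 4*o) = (o - 3)*(o + 2)*(o + 4)*(o^3 - 3*o^2 + 2*o) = (o - 3)*(o - 2)*(o + 2)*(o + 4)*(o^2 - o) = (o - 3)*(o - 2)*(o - 1)*(o + 2)*(o + 4)*(o)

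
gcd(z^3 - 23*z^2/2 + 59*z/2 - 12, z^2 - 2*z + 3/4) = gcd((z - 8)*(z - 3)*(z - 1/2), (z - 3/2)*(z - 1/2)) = z - 1/2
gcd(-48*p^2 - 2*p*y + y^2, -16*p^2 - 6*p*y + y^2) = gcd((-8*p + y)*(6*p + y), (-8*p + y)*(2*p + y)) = -8*p + y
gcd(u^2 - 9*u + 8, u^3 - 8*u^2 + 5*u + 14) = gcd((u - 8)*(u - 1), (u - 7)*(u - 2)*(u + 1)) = 1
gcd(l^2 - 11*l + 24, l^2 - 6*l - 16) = l - 8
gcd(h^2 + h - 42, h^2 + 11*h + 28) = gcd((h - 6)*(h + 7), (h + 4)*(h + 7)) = h + 7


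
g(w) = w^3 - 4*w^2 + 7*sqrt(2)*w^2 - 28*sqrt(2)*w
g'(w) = 3*w^2 - 8*w + 14*sqrt(2)*w - 28*sqrt(2)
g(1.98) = -47.51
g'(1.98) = -4.47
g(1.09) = -34.86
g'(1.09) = -23.17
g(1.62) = -44.41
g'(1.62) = -12.61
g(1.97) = -47.47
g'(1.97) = -4.71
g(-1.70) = 79.45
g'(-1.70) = -50.99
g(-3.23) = 155.75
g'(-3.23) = -46.41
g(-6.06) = 234.07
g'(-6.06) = -0.93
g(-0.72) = 31.20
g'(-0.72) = -46.54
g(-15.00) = -1453.64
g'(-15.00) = 458.42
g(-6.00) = 233.97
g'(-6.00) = -2.39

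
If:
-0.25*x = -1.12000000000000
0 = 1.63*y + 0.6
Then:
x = 4.48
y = -0.37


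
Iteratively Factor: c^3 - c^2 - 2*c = (c - 2)*(c^2 + c) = c*(c - 2)*(c + 1)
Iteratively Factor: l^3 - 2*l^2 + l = (l - 1)*(l^2 - l) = (l - 1)^2*(l)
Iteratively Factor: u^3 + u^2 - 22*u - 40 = (u - 5)*(u^2 + 6*u + 8) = (u - 5)*(u + 4)*(u + 2)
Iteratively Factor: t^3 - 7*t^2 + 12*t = (t - 4)*(t^2 - 3*t) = t*(t - 4)*(t - 3)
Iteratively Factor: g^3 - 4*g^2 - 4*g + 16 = (g - 2)*(g^2 - 2*g - 8) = (g - 2)*(g + 2)*(g - 4)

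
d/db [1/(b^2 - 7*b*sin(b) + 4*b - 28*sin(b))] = (7*b*cos(b) - 2*b + 7*sin(b) + 28*cos(b) - 4)/((b + 4)^2*(b - 7*sin(b))^2)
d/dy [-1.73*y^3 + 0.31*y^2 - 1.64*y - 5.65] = -5.19*y^2 + 0.62*y - 1.64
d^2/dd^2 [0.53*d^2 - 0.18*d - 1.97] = 1.06000000000000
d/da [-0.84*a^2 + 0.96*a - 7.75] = 0.96 - 1.68*a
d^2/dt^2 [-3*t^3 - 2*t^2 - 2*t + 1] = -18*t - 4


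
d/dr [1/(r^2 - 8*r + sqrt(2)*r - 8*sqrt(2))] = (-2*r - sqrt(2) + 8)/(r^2 - 8*r + sqrt(2)*r - 8*sqrt(2))^2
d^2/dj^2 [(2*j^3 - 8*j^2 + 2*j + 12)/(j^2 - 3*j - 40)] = 8*(19*j^3 - 51*j^2 + 2433*j - 3113)/(j^6 - 9*j^5 - 93*j^4 + 693*j^3 + 3720*j^2 - 14400*j - 64000)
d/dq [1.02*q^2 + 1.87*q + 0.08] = 2.04*q + 1.87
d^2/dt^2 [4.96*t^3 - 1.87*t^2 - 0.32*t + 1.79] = 29.76*t - 3.74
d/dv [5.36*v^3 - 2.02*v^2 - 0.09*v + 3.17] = 16.08*v^2 - 4.04*v - 0.09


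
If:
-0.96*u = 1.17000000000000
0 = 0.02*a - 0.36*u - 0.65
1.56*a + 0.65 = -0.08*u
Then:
No Solution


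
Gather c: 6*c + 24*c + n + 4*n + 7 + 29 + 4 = 30*c + 5*n + 40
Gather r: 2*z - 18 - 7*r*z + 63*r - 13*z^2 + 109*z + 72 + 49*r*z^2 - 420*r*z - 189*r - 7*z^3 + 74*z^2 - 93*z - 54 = r*(49*z^2 - 427*z - 126) - 7*z^3 + 61*z^2 + 18*z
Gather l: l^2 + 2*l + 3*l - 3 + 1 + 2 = l^2 + 5*l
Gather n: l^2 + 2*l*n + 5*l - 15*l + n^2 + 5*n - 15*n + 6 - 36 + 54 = l^2 - 10*l + n^2 + n*(2*l - 10) + 24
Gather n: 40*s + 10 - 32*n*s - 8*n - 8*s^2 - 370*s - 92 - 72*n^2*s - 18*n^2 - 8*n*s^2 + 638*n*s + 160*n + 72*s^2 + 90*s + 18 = n^2*(-72*s - 18) + n*(-8*s^2 + 606*s + 152) + 64*s^2 - 240*s - 64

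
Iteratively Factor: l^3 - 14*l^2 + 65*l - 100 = (l - 5)*(l^2 - 9*l + 20) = (l - 5)*(l - 4)*(l - 5)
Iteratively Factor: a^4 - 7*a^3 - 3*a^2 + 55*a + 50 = (a + 1)*(a^3 - 8*a^2 + 5*a + 50) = (a + 1)*(a + 2)*(a^2 - 10*a + 25) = (a - 5)*(a + 1)*(a + 2)*(a - 5)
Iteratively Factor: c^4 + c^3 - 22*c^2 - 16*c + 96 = (c - 4)*(c^3 + 5*c^2 - 2*c - 24) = (c - 4)*(c - 2)*(c^2 + 7*c + 12) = (c - 4)*(c - 2)*(c + 4)*(c + 3)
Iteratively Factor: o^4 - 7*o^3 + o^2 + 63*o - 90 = (o - 2)*(o^3 - 5*o^2 - 9*o + 45) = (o - 2)*(o + 3)*(o^2 - 8*o + 15) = (o - 3)*(o - 2)*(o + 3)*(o - 5)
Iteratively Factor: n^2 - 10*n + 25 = (n - 5)*(n - 5)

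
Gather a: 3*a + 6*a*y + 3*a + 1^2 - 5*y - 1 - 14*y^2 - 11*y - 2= a*(6*y + 6) - 14*y^2 - 16*y - 2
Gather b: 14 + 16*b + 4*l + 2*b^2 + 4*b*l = 2*b^2 + b*(4*l + 16) + 4*l + 14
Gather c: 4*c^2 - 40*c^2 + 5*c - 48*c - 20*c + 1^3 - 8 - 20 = -36*c^2 - 63*c - 27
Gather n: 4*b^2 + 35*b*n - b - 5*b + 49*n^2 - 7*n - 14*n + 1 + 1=4*b^2 - 6*b + 49*n^2 + n*(35*b - 21) + 2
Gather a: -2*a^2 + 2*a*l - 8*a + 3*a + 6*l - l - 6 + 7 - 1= -2*a^2 + a*(2*l - 5) + 5*l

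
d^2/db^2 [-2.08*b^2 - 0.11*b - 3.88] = -4.16000000000000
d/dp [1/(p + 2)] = -1/(p + 2)^2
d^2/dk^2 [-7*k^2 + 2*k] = -14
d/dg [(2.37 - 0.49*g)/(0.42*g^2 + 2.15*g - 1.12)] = (0.2058*g^2 - 1.9908*g - 4.5467)/(0.1764*g^4 + 1.806*g^3 + 3.6817*g^2 - 4.816*g + 1.2544)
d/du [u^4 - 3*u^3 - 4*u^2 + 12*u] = 4*u^3 - 9*u^2 - 8*u + 12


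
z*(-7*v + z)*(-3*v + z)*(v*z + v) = 21*v^3*z^2 + 21*v^3*z - 10*v^2*z^3 - 10*v^2*z^2 + v*z^4 + v*z^3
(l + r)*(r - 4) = l*r - 4*l + r^2 - 4*r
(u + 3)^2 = u^2 + 6*u + 9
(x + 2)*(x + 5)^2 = x^3 + 12*x^2 + 45*x + 50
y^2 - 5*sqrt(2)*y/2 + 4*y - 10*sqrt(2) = (y + 4)*(y - 5*sqrt(2)/2)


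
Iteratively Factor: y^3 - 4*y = (y - 2)*(y^2 + 2*y) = y*(y - 2)*(y + 2)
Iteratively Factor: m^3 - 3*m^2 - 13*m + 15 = (m + 3)*(m^2 - 6*m + 5) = (m - 5)*(m + 3)*(m - 1)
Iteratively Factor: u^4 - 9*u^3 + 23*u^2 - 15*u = (u)*(u^3 - 9*u^2 + 23*u - 15) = u*(u - 1)*(u^2 - 8*u + 15) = u*(u - 3)*(u - 1)*(u - 5)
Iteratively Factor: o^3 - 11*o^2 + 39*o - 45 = (o - 5)*(o^2 - 6*o + 9) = (o - 5)*(o - 3)*(o - 3)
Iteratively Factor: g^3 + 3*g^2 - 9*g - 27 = (g + 3)*(g^2 - 9) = (g + 3)^2*(g - 3)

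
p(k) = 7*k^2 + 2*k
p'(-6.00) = -82.00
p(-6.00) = 240.00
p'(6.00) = 86.00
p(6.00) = 264.00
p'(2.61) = 38.54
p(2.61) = 52.90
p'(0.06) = 2.84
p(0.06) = 0.15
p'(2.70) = 39.80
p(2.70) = 56.43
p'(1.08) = 17.12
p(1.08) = 10.32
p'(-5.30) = -72.20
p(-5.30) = 186.03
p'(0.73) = 12.22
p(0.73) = 5.19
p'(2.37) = 35.18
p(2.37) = 44.06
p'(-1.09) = -13.26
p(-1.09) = 6.14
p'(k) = 14*k + 2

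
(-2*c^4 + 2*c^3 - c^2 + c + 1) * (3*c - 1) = -6*c^5 + 8*c^4 - 5*c^3 + 4*c^2 + 2*c - 1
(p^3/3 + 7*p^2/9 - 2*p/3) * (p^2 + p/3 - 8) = p^5/3 + 8*p^4/9 - 83*p^3/27 - 58*p^2/9 + 16*p/3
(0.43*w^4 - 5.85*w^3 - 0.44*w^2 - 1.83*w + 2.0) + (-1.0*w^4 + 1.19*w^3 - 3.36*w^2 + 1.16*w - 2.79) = -0.57*w^4 - 4.66*w^3 - 3.8*w^2 - 0.67*w - 0.79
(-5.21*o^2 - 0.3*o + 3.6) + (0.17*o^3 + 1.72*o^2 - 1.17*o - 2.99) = 0.17*o^3 - 3.49*o^2 - 1.47*o + 0.61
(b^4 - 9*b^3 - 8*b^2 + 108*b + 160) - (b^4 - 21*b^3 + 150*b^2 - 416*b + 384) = 12*b^3 - 158*b^2 + 524*b - 224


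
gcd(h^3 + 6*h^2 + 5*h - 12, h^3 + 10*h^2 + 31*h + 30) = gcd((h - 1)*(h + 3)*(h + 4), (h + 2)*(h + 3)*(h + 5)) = h + 3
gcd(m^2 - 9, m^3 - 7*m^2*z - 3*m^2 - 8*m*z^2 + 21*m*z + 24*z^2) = m - 3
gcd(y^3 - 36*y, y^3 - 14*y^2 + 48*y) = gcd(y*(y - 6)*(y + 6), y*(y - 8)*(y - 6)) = y^2 - 6*y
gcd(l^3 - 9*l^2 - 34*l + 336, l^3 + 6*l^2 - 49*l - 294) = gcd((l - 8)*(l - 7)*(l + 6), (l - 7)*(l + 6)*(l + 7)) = l^2 - l - 42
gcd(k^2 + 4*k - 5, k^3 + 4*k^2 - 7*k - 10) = k + 5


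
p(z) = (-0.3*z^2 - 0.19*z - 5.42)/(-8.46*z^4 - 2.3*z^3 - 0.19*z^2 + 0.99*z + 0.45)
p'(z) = (-0.6*z - 0.19)/(-8.46*z^4 - 2.3*z^3 - 0.19*z^2 + 0.99*z + 0.45) + (-0.3*z^2 - 0.19*z - 5.42)*(33.84*z^3 + 6.9*z^2 + 0.38*z - 0.99)/(-8.46*z^4 - 2.3*z^3 - 0.19*z^2 + 0.99*z + 0.45)^2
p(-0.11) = -15.86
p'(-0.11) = 45.89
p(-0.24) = -26.28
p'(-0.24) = 147.25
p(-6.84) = 0.00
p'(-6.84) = 0.00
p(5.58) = 0.00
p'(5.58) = -0.00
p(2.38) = 0.03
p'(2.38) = -0.04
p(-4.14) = 0.00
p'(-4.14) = 0.00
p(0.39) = -11.66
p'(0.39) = -55.27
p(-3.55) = 0.01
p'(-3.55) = 0.01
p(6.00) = 0.00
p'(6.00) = -0.00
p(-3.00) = 0.01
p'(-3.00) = 0.01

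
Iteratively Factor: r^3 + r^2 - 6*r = (r + 3)*(r^2 - 2*r) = r*(r + 3)*(r - 2)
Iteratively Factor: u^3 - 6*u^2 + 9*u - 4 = (u - 1)*(u^2 - 5*u + 4) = (u - 4)*(u - 1)*(u - 1)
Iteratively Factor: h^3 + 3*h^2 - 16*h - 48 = (h + 4)*(h^2 - h - 12) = (h - 4)*(h + 4)*(h + 3)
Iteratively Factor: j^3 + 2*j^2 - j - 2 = (j + 2)*(j^2 - 1) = (j + 1)*(j + 2)*(j - 1)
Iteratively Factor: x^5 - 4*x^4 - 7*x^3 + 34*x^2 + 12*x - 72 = (x - 3)*(x^4 - x^3 - 10*x^2 + 4*x + 24) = (x - 3)*(x - 2)*(x^3 + x^2 - 8*x - 12) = (x - 3)*(x - 2)*(x + 2)*(x^2 - x - 6) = (x - 3)*(x - 2)*(x + 2)^2*(x - 3)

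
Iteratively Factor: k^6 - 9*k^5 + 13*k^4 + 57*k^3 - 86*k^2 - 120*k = (k - 3)*(k^5 - 6*k^4 - 5*k^3 + 42*k^2 + 40*k) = (k - 5)*(k - 3)*(k^4 - k^3 - 10*k^2 - 8*k) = (k - 5)*(k - 3)*(k + 2)*(k^3 - 3*k^2 - 4*k) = (k - 5)*(k - 4)*(k - 3)*(k + 2)*(k^2 + k) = (k - 5)*(k - 4)*(k - 3)*(k + 1)*(k + 2)*(k)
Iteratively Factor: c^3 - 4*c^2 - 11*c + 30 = (c - 2)*(c^2 - 2*c - 15) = (c - 5)*(c - 2)*(c + 3)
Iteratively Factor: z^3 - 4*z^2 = (z - 4)*(z^2) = z*(z - 4)*(z)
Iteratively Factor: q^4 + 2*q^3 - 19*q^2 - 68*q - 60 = (q - 5)*(q^3 + 7*q^2 + 16*q + 12) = (q - 5)*(q + 2)*(q^2 + 5*q + 6) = (q - 5)*(q + 2)*(q + 3)*(q + 2)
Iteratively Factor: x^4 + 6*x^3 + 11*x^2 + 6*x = (x + 2)*(x^3 + 4*x^2 + 3*x) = (x + 1)*(x + 2)*(x^2 + 3*x) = (x + 1)*(x + 2)*(x + 3)*(x)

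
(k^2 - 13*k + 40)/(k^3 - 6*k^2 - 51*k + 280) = 1/(k + 7)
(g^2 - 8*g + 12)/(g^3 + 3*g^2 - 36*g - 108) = (g - 2)/(g^2 + 9*g + 18)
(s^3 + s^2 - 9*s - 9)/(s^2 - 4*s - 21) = (s^2 - 2*s - 3)/(s - 7)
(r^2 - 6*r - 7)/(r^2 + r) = (r - 7)/r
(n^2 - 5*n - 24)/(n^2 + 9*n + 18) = (n - 8)/(n + 6)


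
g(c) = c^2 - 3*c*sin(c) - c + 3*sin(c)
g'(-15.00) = -65.51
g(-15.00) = 208.79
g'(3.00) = 10.52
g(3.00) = 5.15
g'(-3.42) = -21.41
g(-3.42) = 18.76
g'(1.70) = -0.30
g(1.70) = -0.89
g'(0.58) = -0.43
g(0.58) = 0.45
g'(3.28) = 12.75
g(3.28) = 8.42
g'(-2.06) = -6.79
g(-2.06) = -1.80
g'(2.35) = 4.41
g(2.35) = 0.29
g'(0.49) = -0.08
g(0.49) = 0.47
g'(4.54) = 12.86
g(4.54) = 26.53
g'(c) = -3*c*cos(c) + 2*c - 3*sin(c) + 3*cos(c) - 1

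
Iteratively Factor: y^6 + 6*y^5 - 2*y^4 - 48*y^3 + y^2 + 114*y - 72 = (y + 3)*(y^5 + 3*y^4 - 11*y^3 - 15*y^2 + 46*y - 24) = (y - 1)*(y + 3)*(y^4 + 4*y^3 - 7*y^2 - 22*y + 24) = (y - 1)*(y + 3)*(y + 4)*(y^3 - 7*y + 6) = (y - 1)^2*(y + 3)*(y + 4)*(y^2 + y - 6) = (y - 1)^2*(y + 3)^2*(y + 4)*(y - 2)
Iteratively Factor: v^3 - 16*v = (v + 4)*(v^2 - 4*v) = v*(v + 4)*(v - 4)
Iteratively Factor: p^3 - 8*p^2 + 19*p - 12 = (p - 1)*(p^2 - 7*p + 12) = (p - 3)*(p - 1)*(p - 4)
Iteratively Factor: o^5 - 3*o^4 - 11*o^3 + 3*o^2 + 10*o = (o - 5)*(o^4 + 2*o^3 - o^2 - 2*o) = (o - 5)*(o + 2)*(o^3 - o) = o*(o - 5)*(o + 2)*(o^2 - 1) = o*(o - 5)*(o + 1)*(o + 2)*(o - 1)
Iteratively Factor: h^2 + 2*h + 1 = (h + 1)*(h + 1)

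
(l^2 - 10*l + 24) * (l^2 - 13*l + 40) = l^4 - 23*l^3 + 194*l^2 - 712*l + 960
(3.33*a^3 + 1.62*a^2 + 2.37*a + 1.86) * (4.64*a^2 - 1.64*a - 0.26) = 15.4512*a^5 + 2.0556*a^4 + 7.4742*a^3 + 4.3224*a^2 - 3.6666*a - 0.4836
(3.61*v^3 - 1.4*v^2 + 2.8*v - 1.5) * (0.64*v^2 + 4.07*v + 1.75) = 2.3104*v^5 + 13.7967*v^4 + 2.4115*v^3 + 7.986*v^2 - 1.205*v - 2.625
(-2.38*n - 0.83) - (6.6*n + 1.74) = -8.98*n - 2.57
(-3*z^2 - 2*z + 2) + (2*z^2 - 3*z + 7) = -z^2 - 5*z + 9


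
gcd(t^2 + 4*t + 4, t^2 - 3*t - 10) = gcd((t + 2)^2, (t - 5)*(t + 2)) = t + 2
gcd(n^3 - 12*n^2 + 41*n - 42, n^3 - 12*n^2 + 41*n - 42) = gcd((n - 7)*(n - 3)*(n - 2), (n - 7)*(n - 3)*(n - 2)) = n^3 - 12*n^2 + 41*n - 42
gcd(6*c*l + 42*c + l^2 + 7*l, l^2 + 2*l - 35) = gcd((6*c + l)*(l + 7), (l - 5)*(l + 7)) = l + 7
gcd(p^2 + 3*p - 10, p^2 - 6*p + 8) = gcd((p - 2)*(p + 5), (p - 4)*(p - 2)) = p - 2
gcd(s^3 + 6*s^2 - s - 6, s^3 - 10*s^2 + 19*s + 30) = s + 1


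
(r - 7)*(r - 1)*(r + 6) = r^3 - 2*r^2 - 41*r + 42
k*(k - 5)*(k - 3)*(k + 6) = k^4 - 2*k^3 - 33*k^2 + 90*k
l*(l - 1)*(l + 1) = l^3 - l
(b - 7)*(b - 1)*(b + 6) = b^3 - 2*b^2 - 41*b + 42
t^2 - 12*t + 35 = (t - 7)*(t - 5)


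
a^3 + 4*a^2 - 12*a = a*(a - 2)*(a + 6)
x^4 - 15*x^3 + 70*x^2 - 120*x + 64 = (x - 8)*(x - 4)*(x - 2)*(x - 1)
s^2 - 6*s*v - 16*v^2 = (s - 8*v)*(s + 2*v)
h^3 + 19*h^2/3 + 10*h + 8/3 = (h + 1/3)*(h + 2)*(h + 4)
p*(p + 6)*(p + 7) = p^3 + 13*p^2 + 42*p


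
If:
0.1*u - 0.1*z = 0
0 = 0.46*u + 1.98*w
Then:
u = z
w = -0.232323232323232*z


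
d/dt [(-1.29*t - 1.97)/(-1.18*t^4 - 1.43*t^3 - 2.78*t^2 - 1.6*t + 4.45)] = (1.5222*t^4 + 1.8447*t^3 + 3.5862*t^2 + 2.064*t - (1.29*t + 1.97)*(4.72*t^3 + 4.29*t^2 + 5.56*t + 1.6) - 5.7405)/(1.18*t^4 + 1.43*t^3 + 2.78*t^2 + 1.6*t - 4.45)^2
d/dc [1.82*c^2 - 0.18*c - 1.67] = 3.64*c - 0.18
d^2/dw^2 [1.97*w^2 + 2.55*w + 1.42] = 3.94000000000000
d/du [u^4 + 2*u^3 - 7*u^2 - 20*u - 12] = 4*u^3 + 6*u^2 - 14*u - 20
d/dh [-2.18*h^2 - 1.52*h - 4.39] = -4.36*h - 1.52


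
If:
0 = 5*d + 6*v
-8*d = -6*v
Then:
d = 0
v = 0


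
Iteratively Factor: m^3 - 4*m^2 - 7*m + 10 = (m - 5)*(m^2 + m - 2) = (m - 5)*(m - 1)*(m + 2)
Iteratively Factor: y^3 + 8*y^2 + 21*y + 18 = (y + 3)*(y^2 + 5*y + 6) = (y + 2)*(y + 3)*(y + 3)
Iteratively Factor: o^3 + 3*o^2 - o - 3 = (o - 1)*(o^2 + 4*o + 3) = (o - 1)*(o + 1)*(o + 3)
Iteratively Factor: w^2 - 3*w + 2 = (w - 1)*(w - 2)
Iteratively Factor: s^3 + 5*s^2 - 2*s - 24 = (s - 2)*(s^2 + 7*s + 12) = (s - 2)*(s + 4)*(s + 3)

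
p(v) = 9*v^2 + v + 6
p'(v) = 18*v + 1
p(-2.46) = 58.00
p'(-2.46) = -43.28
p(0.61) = 9.96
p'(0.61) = 11.98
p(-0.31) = 6.55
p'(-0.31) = -4.58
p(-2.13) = 44.70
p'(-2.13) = -37.34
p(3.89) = 146.08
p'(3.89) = 71.02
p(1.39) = 24.78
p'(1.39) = 26.02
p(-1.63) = 28.28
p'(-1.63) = -28.34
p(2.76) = 77.32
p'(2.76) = 50.68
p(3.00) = 90.00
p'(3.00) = 55.00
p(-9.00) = 726.00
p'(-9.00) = -161.00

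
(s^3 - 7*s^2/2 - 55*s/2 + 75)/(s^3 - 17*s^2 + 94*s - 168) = (2*s^2 + 5*s - 25)/(2*(s^2 - 11*s + 28))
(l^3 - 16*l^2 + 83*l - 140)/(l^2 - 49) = (l^2 - 9*l + 20)/(l + 7)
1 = 1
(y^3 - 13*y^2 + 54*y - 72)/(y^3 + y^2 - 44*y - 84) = (y^3 - 13*y^2 + 54*y - 72)/(y^3 + y^2 - 44*y - 84)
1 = 1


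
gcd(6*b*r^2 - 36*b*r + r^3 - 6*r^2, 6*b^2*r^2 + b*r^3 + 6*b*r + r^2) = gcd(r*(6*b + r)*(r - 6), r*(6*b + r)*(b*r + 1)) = 6*b*r + r^2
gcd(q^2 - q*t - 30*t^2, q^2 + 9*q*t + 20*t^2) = q + 5*t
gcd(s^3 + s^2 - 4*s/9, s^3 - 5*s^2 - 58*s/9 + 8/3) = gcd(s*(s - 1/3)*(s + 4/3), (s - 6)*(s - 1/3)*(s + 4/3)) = s^2 + s - 4/9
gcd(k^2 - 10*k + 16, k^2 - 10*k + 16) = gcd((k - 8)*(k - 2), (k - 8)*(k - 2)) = k^2 - 10*k + 16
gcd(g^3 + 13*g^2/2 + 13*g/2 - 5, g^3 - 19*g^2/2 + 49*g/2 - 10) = g - 1/2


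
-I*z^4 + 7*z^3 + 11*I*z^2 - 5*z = z*(z + I)*(z + 5*I)*(-I*z + 1)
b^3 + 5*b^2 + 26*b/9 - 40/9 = (b - 2/3)*(b + 5/3)*(b + 4)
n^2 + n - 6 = (n - 2)*(n + 3)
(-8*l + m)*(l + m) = -8*l^2 - 7*l*m + m^2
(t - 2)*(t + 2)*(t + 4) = t^3 + 4*t^2 - 4*t - 16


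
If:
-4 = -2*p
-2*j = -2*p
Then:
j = 2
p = 2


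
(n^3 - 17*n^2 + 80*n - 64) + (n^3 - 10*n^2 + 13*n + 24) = 2*n^3 - 27*n^2 + 93*n - 40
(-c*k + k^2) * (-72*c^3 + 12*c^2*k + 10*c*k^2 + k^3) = 72*c^4*k - 84*c^3*k^2 + 2*c^2*k^3 + 9*c*k^4 + k^5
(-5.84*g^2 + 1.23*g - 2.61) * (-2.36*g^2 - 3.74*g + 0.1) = 13.7824*g^4 + 18.9388*g^3 + 0.9754*g^2 + 9.8844*g - 0.261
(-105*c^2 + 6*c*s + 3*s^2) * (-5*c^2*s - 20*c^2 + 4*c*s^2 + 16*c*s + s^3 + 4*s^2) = 525*c^4*s + 2100*c^4 - 450*c^3*s^2 - 1800*c^3*s - 96*c^2*s^3 - 384*c^2*s^2 + 18*c*s^4 + 72*c*s^3 + 3*s^5 + 12*s^4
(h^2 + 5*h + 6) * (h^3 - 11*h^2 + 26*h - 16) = h^5 - 6*h^4 - 23*h^3 + 48*h^2 + 76*h - 96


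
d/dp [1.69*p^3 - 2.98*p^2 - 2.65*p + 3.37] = 5.07*p^2 - 5.96*p - 2.65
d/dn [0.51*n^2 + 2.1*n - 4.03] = 1.02*n + 2.1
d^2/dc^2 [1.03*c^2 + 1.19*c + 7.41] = 2.06000000000000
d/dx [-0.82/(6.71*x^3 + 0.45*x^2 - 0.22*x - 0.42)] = (16.5066*x^2 + 0.738*x - 0.1804)/(6.71*x^3 + 0.45*x^2 - 0.22*x - 0.42)^2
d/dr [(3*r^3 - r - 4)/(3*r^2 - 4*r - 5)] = (9*r^4 - 24*r^3 - 42*r^2 + 24*r - 11)/(9*r^4 - 24*r^3 - 14*r^2 + 40*r + 25)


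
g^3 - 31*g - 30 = (g - 6)*(g + 1)*(g + 5)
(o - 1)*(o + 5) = o^2 + 4*o - 5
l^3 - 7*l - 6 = (l - 3)*(l + 1)*(l + 2)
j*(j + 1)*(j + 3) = j^3 + 4*j^2 + 3*j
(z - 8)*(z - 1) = z^2 - 9*z + 8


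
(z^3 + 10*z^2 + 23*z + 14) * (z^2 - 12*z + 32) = z^5 - 2*z^4 - 65*z^3 + 58*z^2 + 568*z + 448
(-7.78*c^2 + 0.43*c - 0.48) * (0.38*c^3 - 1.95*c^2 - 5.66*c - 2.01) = -2.9564*c^5 + 15.3344*c^4 + 43.0139*c^3 + 14.14*c^2 + 1.8525*c + 0.9648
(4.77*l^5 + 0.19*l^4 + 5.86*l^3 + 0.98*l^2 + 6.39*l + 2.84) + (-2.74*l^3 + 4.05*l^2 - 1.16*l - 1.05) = 4.77*l^5 + 0.19*l^4 + 3.12*l^3 + 5.03*l^2 + 5.23*l + 1.79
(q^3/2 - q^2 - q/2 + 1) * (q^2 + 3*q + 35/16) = q^5/2 + q^4/2 - 77*q^3/32 - 43*q^2/16 + 61*q/32 + 35/16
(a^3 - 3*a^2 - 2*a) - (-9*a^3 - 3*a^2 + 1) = 10*a^3 - 2*a - 1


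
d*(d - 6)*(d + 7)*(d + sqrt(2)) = d^4 + d^3 + sqrt(2)*d^3 - 42*d^2 + sqrt(2)*d^2 - 42*sqrt(2)*d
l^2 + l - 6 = (l - 2)*(l + 3)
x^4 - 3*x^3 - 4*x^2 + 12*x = x*(x - 3)*(x - 2)*(x + 2)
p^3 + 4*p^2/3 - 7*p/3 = p*(p - 1)*(p + 7/3)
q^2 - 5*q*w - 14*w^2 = (q - 7*w)*(q + 2*w)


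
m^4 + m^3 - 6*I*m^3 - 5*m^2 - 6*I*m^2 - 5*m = m*(m + 1)*(m - 5*I)*(m - I)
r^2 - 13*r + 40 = (r - 8)*(r - 5)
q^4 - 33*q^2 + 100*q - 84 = (q - 3)*(q - 2)^2*(q + 7)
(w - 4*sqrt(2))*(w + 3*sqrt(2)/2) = w^2 - 5*sqrt(2)*w/2 - 12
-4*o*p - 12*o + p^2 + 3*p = (-4*o + p)*(p + 3)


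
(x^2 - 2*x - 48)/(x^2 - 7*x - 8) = (x + 6)/(x + 1)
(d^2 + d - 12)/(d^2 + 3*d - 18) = (d + 4)/(d + 6)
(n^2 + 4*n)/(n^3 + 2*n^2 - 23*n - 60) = n/(n^2 - 2*n - 15)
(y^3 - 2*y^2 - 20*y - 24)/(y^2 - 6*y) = y + 4 + 4/y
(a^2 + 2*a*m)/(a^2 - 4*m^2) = a/(a - 2*m)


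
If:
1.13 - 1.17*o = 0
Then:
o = 0.97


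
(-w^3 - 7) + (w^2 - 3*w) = -w^3 + w^2 - 3*w - 7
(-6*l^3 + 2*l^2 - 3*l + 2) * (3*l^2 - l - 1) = -18*l^5 + 12*l^4 - 5*l^3 + 7*l^2 + l - 2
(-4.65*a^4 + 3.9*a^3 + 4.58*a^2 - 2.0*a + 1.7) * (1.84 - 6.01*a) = 27.9465*a^5 - 31.995*a^4 - 20.3498*a^3 + 20.4472*a^2 - 13.897*a + 3.128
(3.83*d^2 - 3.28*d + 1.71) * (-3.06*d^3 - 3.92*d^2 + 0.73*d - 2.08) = -11.7198*d^5 - 4.9768*d^4 + 10.4209*d^3 - 17.064*d^2 + 8.0707*d - 3.5568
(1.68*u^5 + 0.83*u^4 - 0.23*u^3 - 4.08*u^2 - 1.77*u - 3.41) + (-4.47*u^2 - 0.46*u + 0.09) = 1.68*u^5 + 0.83*u^4 - 0.23*u^3 - 8.55*u^2 - 2.23*u - 3.32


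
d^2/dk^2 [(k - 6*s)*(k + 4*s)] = 2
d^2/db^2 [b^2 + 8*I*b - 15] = 2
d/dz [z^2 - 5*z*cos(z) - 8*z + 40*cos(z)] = 5*z*sin(z) + 2*z - 40*sin(z) - 5*cos(z) - 8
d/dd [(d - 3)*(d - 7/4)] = 2*d - 19/4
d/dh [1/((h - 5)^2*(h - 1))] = ((1 - h)*(h - 5) - 2*(h - 1)^2)/((h - 5)^3*(h - 1)^3)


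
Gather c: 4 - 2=2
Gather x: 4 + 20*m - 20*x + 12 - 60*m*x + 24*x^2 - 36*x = 20*m + 24*x^2 + x*(-60*m - 56) + 16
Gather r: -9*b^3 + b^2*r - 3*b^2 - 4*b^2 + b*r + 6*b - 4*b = -9*b^3 - 7*b^2 + 2*b + r*(b^2 + b)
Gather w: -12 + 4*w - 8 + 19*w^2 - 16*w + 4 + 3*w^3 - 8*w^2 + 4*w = 3*w^3 + 11*w^2 - 8*w - 16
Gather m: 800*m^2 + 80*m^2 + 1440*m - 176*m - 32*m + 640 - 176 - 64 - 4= 880*m^2 + 1232*m + 396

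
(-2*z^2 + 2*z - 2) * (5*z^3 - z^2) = -10*z^5 + 12*z^4 - 12*z^3 + 2*z^2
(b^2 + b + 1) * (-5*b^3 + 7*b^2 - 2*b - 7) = -5*b^5 + 2*b^4 - 2*b^2 - 9*b - 7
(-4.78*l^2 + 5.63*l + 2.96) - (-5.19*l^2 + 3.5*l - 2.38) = 0.41*l^2 + 2.13*l + 5.34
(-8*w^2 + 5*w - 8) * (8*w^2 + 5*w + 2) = -64*w^4 - 55*w^2 - 30*w - 16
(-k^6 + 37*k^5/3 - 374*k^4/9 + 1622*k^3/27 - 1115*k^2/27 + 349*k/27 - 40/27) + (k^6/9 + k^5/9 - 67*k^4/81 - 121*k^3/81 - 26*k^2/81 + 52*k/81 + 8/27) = -8*k^6/9 + 112*k^5/9 - 3433*k^4/81 + 4745*k^3/81 - 3371*k^2/81 + 1099*k/81 - 32/27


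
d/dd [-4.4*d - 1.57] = -4.40000000000000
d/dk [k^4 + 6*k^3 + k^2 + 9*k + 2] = 4*k^3 + 18*k^2 + 2*k + 9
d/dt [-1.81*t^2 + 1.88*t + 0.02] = 1.88 - 3.62*t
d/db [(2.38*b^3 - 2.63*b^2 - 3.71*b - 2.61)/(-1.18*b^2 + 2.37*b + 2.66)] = (-2.8084*b^4 + 11.2812*b^3 + 8.3815*b^2 - 20.1512*b - 3.6829)/(1.3924*b^4 - 5.5932*b^3 - 0.660699999999999*b^2 + 12.6084*b + 7.0756)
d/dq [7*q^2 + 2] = 14*q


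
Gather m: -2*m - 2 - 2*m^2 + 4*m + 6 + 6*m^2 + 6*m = 4*m^2 + 8*m + 4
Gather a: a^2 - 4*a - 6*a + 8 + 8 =a^2 - 10*a + 16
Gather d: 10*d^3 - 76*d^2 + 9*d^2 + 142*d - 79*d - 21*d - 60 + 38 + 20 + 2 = 10*d^3 - 67*d^2 + 42*d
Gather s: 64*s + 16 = 64*s + 16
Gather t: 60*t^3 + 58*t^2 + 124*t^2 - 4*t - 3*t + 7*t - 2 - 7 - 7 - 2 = 60*t^3 + 182*t^2 - 18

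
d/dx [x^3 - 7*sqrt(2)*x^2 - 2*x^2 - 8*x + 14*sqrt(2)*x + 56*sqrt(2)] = 3*x^2 - 14*sqrt(2)*x - 4*x - 8 + 14*sqrt(2)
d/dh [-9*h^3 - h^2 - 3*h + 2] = -27*h^2 - 2*h - 3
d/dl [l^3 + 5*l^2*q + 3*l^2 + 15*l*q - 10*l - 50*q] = 3*l^2 + 10*l*q + 6*l + 15*q - 10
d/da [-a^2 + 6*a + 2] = 6 - 2*a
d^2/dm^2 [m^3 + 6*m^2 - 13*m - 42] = 6*m + 12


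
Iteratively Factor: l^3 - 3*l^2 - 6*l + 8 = (l + 2)*(l^2 - 5*l + 4) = (l - 4)*(l + 2)*(l - 1)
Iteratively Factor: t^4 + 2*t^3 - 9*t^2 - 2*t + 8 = (t + 4)*(t^3 - 2*t^2 - t + 2) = (t + 1)*(t + 4)*(t^2 - 3*t + 2) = (t - 2)*(t + 1)*(t + 4)*(t - 1)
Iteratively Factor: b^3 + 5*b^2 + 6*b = (b)*(b^2 + 5*b + 6) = b*(b + 2)*(b + 3)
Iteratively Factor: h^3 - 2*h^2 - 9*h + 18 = (h - 2)*(h^2 - 9) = (h - 3)*(h - 2)*(h + 3)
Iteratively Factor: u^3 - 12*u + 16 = (u - 2)*(u^2 + 2*u - 8) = (u - 2)^2*(u + 4)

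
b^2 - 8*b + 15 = (b - 5)*(b - 3)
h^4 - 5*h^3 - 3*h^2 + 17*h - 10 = (h - 5)*(h - 1)^2*(h + 2)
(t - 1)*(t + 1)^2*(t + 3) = t^4 + 4*t^3 + 2*t^2 - 4*t - 3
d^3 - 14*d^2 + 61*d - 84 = (d - 7)*(d - 4)*(d - 3)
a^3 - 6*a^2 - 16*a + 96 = (a - 6)*(a - 4)*(a + 4)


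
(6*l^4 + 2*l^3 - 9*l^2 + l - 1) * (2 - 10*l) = -60*l^5 - 8*l^4 + 94*l^3 - 28*l^2 + 12*l - 2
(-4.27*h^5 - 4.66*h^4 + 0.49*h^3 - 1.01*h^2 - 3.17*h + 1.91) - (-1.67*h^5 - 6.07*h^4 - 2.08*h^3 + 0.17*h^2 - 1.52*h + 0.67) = -2.6*h^5 + 1.41*h^4 + 2.57*h^3 - 1.18*h^2 - 1.65*h + 1.24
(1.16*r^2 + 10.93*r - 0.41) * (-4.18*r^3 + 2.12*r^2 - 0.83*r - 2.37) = -4.8488*r^5 - 43.2282*r^4 + 23.9226*r^3 - 12.6903*r^2 - 25.5638*r + 0.9717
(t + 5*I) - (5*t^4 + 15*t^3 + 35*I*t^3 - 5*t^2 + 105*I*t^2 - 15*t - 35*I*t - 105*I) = -5*t^4 - 15*t^3 - 35*I*t^3 + 5*t^2 - 105*I*t^2 + 16*t + 35*I*t + 110*I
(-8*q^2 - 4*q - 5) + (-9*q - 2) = -8*q^2 - 13*q - 7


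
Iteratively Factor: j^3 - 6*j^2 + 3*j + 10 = (j + 1)*(j^2 - 7*j + 10) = (j - 2)*(j + 1)*(j - 5)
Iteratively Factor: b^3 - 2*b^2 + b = (b)*(b^2 - 2*b + 1) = b*(b - 1)*(b - 1)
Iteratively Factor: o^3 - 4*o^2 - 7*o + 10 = (o - 5)*(o^2 + o - 2) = (o - 5)*(o + 2)*(o - 1)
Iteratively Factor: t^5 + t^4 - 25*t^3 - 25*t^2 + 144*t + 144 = (t - 4)*(t^4 + 5*t^3 - 5*t^2 - 45*t - 36) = (t - 4)*(t + 3)*(t^3 + 2*t^2 - 11*t - 12) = (t - 4)*(t - 3)*(t + 3)*(t^2 + 5*t + 4) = (t - 4)*(t - 3)*(t + 1)*(t + 3)*(t + 4)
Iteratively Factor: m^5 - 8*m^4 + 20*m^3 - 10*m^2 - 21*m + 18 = (m - 1)*(m^4 - 7*m^3 + 13*m^2 + 3*m - 18) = (m - 1)*(m + 1)*(m^3 - 8*m^2 + 21*m - 18) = (m - 2)*(m - 1)*(m + 1)*(m^2 - 6*m + 9) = (m - 3)*(m - 2)*(m - 1)*(m + 1)*(m - 3)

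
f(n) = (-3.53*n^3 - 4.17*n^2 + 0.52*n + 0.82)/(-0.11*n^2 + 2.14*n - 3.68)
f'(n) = (0.22*n - 2.14)*(-3.53*n^3 - 4.17*n^2 + 0.52*n + 0.82)/(-0.11*n^2 + 2.14*n - 3.68)^2 + (-10.59*n^2 - 8.34*n + 0.52)/(-0.11*n^2 + 2.14*n - 3.68)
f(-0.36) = -0.06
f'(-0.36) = -0.51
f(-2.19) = -1.88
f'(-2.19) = 3.04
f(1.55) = 34.34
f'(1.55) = 158.81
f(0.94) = 3.01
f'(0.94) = 12.74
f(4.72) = -116.07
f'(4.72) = -37.00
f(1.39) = 17.42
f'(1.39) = 69.17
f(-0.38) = -0.05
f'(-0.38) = -0.50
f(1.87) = 570.69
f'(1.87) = 16522.76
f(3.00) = -74.55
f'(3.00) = -5.42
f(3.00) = -74.55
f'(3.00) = -5.42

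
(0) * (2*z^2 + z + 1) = 0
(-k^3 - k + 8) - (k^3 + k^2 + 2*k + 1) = -2*k^3 - k^2 - 3*k + 7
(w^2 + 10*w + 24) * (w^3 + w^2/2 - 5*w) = w^5 + 21*w^4/2 + 24*w^3 - 38*w^2 - 120*w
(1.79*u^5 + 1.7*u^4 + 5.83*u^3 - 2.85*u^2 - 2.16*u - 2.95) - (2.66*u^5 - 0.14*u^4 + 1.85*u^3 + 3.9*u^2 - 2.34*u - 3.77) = -0.87*u^5 + 1.84*u^4 + 3.98*u^3 - 6.75*u^2 + 0.18*u + 0.82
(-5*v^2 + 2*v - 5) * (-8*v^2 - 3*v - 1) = 40*v^4 - v^3 + 39*v^2 + 13*v + 5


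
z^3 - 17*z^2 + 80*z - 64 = (z - 8)^2*(z - 1)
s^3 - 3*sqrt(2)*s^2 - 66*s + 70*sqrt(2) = (s - 7*sqrt(2))*(s - sqrt(2))*(s + 5*sqrt(2))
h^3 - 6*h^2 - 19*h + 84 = (h - 7)*(h - 3)*(h + 4)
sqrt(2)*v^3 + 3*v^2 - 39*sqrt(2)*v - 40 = (v - 4*sqrt(2))*(v + 5*sqrt(2))*(sqrt(2)*v + 1)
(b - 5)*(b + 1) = b^2 - 4*b - 5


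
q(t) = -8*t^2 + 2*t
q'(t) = 2 - 16*t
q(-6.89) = -393.56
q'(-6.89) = 112.24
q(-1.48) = -20.48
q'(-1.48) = 25.68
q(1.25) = -10.00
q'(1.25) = -18.00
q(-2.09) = -39.12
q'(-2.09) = 35.44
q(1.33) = -11.49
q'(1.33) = -19.28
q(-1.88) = -32.04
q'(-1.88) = 32.08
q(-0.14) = -0.44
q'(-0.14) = 4.24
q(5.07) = -195.50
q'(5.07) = -79.12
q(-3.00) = -78.00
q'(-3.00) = 50.00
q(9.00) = -630.00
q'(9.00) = -142.00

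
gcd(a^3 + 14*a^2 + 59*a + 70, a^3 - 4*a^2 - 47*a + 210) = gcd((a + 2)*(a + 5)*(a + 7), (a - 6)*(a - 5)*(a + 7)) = a + 7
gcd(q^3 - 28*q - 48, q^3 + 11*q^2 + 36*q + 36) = q + 2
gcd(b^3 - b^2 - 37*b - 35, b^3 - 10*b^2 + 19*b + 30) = b + 1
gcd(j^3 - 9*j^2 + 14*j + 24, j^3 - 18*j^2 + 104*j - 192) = j^2 - 10*j + 24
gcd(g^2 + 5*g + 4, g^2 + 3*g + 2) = g + 1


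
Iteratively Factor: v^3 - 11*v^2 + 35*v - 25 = (v - 5)*(v^2 - 6*v + 5) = (v - 5)^2*(v - 1)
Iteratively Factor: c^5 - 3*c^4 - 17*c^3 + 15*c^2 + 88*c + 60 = (c - 3)*(c^4 - 17*c^2 - 36*c - 20) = (c - 3)*(c + 2)*(c^3 - 2*c^2 - 13*c - 10) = (c - 3)*(c + 2)^2*(c^2 - 4*c - 5) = (c - 5)*(c - 3)*(c + 2)^2*(c + 1)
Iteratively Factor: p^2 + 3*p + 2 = (p + 2)*(p + 1)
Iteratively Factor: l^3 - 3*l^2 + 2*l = (l - 1)*(l^2 - 2*l) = (l - 2)*(l - 1)*(l)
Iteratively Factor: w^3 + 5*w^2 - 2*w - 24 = (w + 3)*(w^2 + 2*w - 8) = (w - 2)*(w + 3)*(w + 4)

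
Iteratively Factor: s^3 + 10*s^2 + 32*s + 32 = (s + 4)*(s^2 + 6*s + 8) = (s + 2)*(s + 4)*(s + 4)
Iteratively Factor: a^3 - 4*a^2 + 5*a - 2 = (a - 1)*(a^2 - 3*a + 2) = (a - 1)^2*(a - 2)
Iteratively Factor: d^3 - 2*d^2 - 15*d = (d - 5)*(d^2 + 3*d) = (d - 5)*(d + 3)*(d)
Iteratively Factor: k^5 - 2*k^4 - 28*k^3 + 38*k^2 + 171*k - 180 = (k + 4)*(k^4 - 6*k^3 - 4*k^2 + 54*k - 45) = (k - 3)*(k + 4)*(k^3 - 3*k^2 - 13*k + 15) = (k - 5)*(k - 3)*(k + 4)*(k^2 + 2*k - 3) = (k - 5)*(k - 3)*(k + 3)*(k + 4)*(k - 1)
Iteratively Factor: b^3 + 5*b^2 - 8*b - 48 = (b + 4)*(b^2 + b - 12) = (b - 3)*(b + 4)*(b + 4)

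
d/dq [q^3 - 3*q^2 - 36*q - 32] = 3*q^2 - 6*q - 36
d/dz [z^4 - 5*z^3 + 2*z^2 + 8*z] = 4*z^3 - 15*z^2 + 4*z + 8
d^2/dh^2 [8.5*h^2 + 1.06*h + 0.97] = 17.0000000000000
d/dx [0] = 0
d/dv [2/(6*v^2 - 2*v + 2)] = (1 - 6*v)/(3*v^2 - v + 1)^2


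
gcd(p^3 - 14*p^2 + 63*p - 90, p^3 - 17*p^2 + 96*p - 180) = p^2 - 11*p + 30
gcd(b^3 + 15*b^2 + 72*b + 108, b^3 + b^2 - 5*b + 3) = b + 3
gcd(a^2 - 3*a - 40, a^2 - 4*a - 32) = a - 8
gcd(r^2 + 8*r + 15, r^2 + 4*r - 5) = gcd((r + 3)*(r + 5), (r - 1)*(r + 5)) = r + 5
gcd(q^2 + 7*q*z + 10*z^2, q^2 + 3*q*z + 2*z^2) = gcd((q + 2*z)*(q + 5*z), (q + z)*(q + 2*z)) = q + 2*z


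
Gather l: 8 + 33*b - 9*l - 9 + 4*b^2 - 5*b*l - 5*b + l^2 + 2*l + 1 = 4*b^2 + 28*b + l^2 + l*(-5*b - 7)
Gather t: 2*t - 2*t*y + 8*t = t*(10 - 2*y)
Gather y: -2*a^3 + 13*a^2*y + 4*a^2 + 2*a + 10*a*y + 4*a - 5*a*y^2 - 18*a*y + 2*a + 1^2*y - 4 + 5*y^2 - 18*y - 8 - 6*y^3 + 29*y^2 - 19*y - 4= -2*a^3 + 4*a^2 + 8*a - 6*y^3 + y^2*(34 - 5*a) + y*(13*a^2 - 8*a - 36) - 16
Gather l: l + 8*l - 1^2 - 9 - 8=9*l - 18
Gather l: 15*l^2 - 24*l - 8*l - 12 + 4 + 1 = 15*l^2 - 32*l - 7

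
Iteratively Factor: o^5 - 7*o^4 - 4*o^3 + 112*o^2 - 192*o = (o + 4)*(o^4 - 11*o^3 + 40*o^2 - 48*o) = (o - 4)*(o + 4)*(o^3 - 7*o^2 + 12*o) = (o - 4)*(o - 3)*(o + 4)*(o^2 - 4*o) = (o - 4)^2*(o - 3)*(o + 4)*(o)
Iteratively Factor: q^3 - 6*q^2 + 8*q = (q - 4)*(q^2 - 2*q) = (q - 4)*(q - 2)*(q)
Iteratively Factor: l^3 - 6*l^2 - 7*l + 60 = (l - 4)*(l^2 - 2*l - 15) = (l - 4)*(l + 3)*(l - 5)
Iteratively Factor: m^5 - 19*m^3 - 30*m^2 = (m + 3)*(m^4 - 3*m^3 - 10*m^2) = (m - 5)*(m + 3)*(m^3 + 2*m^2) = m*(m - 5)*(m + 3)*(m^2 + 2*m) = m*(m - 5)*(m + 2)*(m + 3)*(m)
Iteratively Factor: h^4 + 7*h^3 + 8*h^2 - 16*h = (h + 4)*(h^3 + 3*h^2 - 4*h) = (h - 1)*(h + 4)*(h^2 + 4*h) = (h - 1)*(h + 4)^2*(h)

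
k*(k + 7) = k^2 + 7*k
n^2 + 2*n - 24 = (n - 4)*(n + 6)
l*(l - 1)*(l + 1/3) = l^3 - 2*l^2/3 - l/3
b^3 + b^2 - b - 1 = (b - 1)*(b + 1)^2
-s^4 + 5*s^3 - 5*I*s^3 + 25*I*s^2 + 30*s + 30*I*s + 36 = (s - 6)*(s + 6*I)*(I*s + 1)*(I*s + I)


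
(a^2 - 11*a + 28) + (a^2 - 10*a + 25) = 2*a^2 - 21*a + 53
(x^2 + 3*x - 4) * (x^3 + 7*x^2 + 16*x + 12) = x^5 + 10*x^4 + 33*x^3 + 32*x^2 - 28*x - 48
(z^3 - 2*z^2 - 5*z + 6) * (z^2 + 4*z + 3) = z^5 + 2*z^4 - 10*z^3 - 20*z^2 + 9*z + 18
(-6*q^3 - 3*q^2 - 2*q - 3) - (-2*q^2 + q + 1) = -6*q^3 - q^2 - 3*q - 4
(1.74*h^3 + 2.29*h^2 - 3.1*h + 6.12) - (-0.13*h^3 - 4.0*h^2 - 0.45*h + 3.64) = 1.87*h^3 + 6.29*h^2 - 2.65*h + 2.48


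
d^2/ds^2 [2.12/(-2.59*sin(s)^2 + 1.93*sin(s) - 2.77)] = (56.884688*sin(s)^4 - 31.791732*sin(s)^3 - 138.268308*sin(s)^2 + 74.917196*sin(s) + 14.625456)/(2.59*sin(s)^2 - 1.93*sin(s) + 2.77)^3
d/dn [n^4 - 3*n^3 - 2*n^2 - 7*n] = 4*n^3 - 9*n^2 - 4*n - 7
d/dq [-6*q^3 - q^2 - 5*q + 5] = -18*q^2 - 2*q - 5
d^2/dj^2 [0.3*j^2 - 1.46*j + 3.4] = 0.600000000000000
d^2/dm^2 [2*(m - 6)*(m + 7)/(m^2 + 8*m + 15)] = 4*(-7*m^3 - 171*m^2 - 1053*m - 1953)/(m^6 + 24*m^5 + 237*m^4 + 1232*m^3 + 3555*m^2 + 5400*m + 3375)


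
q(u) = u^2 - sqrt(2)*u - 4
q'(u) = 2*u - sqrt(2)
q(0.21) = -4.25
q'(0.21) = -0.99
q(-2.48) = 5.66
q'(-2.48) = -6.37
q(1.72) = -3.47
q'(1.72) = 2.03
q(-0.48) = -3.09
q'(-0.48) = -2.37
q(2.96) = 0.58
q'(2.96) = 4.51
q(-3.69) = 14.83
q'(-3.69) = -8.79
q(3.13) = 1.37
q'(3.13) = 4.85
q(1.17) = -4.29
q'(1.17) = 0.93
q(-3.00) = 9.24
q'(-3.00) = -7.41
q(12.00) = 123.03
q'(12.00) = 22.59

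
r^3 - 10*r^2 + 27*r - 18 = (r - 6)*(r - 3)*(r - 1)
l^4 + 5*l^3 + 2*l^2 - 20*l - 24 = (l - 2)*(l + 2)^2*(l + 3)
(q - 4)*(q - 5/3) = q^2 - 17*q/3 + 20/3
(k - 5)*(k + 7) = k^2 + 2*k - 35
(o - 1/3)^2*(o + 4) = o^3 + 10*o^2/3 - 23*o/9 + 4/9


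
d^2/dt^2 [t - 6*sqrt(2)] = 0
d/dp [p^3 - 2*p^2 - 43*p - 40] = 3*p^2 - 4*p - 43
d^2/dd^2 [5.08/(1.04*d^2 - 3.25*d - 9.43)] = (10.989056*d^2 - 34.3408*d - 5.08*(2.08*d - 3.25)*(4.16*d - 6.5) - 99.641152)/(-1.04*d^2 + 3.25*d + 9.43)^3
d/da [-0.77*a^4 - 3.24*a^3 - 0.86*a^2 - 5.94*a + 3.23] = -3.08*a^3 - 9.72*a^2 - 1.72*a - 5.94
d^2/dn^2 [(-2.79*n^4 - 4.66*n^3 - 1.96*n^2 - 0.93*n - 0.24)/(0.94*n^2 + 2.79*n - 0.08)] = (-4.93048800000001*n^6 - 43.902324*n^5 - 129.046986*n^4 - 54.647932*n^3 + 3.86966399999999*n^2 - 4.375104*n - 4.212704)/(0.830584*n^6 + 7.395732*n^5 + 21.739098*n^4 + 20.458791*n^3 - 1.850136*n^2 + 0.053568*n - 0.000512)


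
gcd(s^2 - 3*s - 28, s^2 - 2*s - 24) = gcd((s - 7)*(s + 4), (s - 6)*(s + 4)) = s + 4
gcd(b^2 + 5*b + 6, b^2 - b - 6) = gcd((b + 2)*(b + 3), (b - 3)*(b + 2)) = b + 2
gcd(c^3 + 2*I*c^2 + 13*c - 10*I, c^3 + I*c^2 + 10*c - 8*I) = c^2 - 3*I*c - 2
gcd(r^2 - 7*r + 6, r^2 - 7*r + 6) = r^2 - 7*r + 6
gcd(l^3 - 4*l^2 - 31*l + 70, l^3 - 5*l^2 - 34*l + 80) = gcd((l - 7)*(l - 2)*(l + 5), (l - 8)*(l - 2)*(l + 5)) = l^2 + 3*l - 10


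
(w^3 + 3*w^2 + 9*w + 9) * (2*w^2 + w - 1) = 2*w^5 + 7*w^4 + 20*w^3 + 24*w^2 - 9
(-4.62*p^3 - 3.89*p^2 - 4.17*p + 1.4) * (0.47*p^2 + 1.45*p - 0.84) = -2.1714*p^5 - 8.5273*p^4 - 3.7196*p^3 - 2.1209*p^2 + 5.5328*p - 1.176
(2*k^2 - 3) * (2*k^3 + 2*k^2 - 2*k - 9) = 4*k^5 + 4*k^4 - 10*k^3 - 24*k^2 + 6*k + 27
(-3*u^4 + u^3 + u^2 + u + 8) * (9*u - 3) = -27*u^5 + 18*u^4 + 6*u^3 + 6*u^2 + 69*u - 24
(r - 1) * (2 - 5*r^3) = -5*r^4 + 5*r^3 + 2*r - 2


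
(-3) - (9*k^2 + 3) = -9*k^2 - 6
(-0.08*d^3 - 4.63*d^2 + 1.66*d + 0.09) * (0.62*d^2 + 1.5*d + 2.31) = -0.0496*d^5 - 2.9906*d^4 - 6.1006*d^3 - 8.1495*d^2 + 3.9696*d + 0.2079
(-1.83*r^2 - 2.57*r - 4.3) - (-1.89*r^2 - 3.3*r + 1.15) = 0.0599999999999998*r^2 + 0.73*r - 5.45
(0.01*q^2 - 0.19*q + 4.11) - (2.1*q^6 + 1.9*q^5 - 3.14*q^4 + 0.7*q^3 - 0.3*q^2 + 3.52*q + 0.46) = -2.1*q^6 - 1.9*q^5 + 3.14*q^4 - 0.7*q^3 + 0.31*q^2 - 3.71*q + 3.65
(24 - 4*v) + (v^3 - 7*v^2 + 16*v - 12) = v^3 - 7*v^2 + 12*v + 12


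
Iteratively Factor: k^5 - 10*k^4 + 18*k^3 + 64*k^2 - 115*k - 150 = (k - 5)*(k^4 - 5*k^3 - 7*k^2 + 29*k + 30) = (k - 5)*(k - 3)*(k^3 - 2*k^2 - 13*k - 10) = (k - 5)*(k - 3)*(k + 1)*(k^2 - 3*k - 10) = (k - 5)*(k - 3)*(k + 1)*(k + 2)*(k - 5)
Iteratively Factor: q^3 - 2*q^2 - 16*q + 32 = (q + 4)*(q^2 - 6*q + 8) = (q - 2)*(q + 4)*(q - 4)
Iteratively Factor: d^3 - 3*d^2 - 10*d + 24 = (d + 3)*(d^2 - 6*d + 8) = (d - 4)*(d + 3)*(d - 2)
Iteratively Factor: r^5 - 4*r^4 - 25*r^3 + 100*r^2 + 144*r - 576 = (r - 4)*(r^4 - 25*r^2 + 144) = (r - 4)*(r - 3)*(r^3 + 3*r^2 - 16*r - 48) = (r - 4)^2*(r - 3)*(r^2 + 7*r + 12) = (r - 4)^2*(r - 3)*(r + 4)*(r + 3)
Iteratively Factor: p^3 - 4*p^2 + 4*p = (p - 2)*(p^2 - 2*p) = (p - 2)^2*(p)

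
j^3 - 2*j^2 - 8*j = j*(j - 4)*(j + 2)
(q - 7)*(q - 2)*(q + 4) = q^3 - 5*q^2 - 22*q + 56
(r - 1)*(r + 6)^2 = r^3 + 11*r^2 + 24*r - 36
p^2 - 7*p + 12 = (p - 4)*(p - 3)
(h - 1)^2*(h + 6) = h^3 + 4*h^2 - 11*h + 6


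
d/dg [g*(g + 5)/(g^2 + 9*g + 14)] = 2*(2*g^2 + 14*g + 35)/(g^4 + 18*g^3 + 109*g^2 + 252*g + 196)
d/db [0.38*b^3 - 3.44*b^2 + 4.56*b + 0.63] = 1.14*b^2 - 6.88*b + 4.56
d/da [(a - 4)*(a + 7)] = 2*a + 3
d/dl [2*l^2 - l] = 4*l - 1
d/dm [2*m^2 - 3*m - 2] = 4*m - 3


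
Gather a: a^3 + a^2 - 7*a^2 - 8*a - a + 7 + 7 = a^3 - 6*a^2 - 9*a + 14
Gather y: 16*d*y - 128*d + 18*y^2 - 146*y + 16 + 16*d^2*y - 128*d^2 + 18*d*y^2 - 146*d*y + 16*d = -128*d^2 - 112*d + y^2*(18*d + 18) + y*(16*d^2 - 130*d - 146) + 16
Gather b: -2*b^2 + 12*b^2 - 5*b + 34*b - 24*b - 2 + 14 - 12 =10*b^2 + 5*b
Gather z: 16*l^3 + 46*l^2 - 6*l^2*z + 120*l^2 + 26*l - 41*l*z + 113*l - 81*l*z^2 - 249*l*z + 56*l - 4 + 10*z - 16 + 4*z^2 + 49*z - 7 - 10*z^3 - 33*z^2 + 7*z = 16*l^3 + 166*l^2 + 195*l - 10*z^3 + z^2*(-81*l - 29) + z*(-6*l^2 - 290*l + 66) - 27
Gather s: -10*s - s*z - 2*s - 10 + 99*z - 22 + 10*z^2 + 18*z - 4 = s*(-z - 12) + 10*z^2 + 117*z - 36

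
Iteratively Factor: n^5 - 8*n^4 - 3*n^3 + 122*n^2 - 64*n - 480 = (n + 2)*(n^4 - 10*n^3 + 17*n^2 + 88*n - 240) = (n - 5)*(n + 2)*(n^3 - 5*n^2 - 8*n + 48) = (n - 5)*(n - 4)*(n + 2)*(n^2 - n - 12) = (n - 5)*(n - 4)^2*(n + 2)*(n + 3)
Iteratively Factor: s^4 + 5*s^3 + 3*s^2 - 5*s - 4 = (s + 1)*(s^3 + 4*s^2 - s - 4) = (s - 1)*(s + 1)*(s^2 + 5*s + 4) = (s - 1)*(s + 1)^2*(s + 4)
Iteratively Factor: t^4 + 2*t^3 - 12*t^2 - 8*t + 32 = (t + 4)*(t^3 - 2*t^2 - 4*t + 8) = (t - 2)*(t + 4)*(t^2 - 4) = (t - 2)*(t + 2)*(t + 4)*(t - 2)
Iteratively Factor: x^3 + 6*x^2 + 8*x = (x + 2)*(x^2 + 4*x) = (x + 2)*(x + 4)*(x)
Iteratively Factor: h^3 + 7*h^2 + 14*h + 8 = (h + 4)*(h^2 + 3*h + 2) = (h + 1)*(h + 4)*(h + 2)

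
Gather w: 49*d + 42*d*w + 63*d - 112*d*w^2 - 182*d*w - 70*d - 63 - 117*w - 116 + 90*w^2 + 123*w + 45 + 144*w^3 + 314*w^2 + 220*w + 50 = 42*d + 144*w^3 + w^2*(404 - 112*d) + w*(226 - 140*d) - 84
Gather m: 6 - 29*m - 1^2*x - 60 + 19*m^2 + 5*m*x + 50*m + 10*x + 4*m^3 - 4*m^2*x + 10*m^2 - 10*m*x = 4*m^3 + m^2*(29 - 4*x) + m*(21 - 5*x) + 9*x - 54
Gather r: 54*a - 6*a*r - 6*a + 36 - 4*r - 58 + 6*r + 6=48*a + r*(2 - 6*a) - 16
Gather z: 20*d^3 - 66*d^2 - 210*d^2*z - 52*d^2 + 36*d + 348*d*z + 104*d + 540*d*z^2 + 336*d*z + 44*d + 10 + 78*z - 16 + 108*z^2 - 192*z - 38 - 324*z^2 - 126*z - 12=20*d^3 - 118*d^2 + 184*d + z^2*(540*d - 216) + z*(-210*d^2 + 684*d - 240) - 56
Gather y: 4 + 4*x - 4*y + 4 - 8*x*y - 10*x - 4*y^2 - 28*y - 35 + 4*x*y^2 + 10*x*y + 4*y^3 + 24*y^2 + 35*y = -6*x + 4*y^3 + y^2*(4*x + 20) + y*(2*x + 3) - 27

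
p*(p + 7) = p^2 + 7*p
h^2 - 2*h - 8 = (h - 4)*(h + 2)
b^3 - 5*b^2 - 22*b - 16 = (b - 8)*(b + 1)*(b + 2)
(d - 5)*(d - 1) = d^2 - 6*d + 5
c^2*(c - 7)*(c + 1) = c^4 - 6*c^3 - 7*c^2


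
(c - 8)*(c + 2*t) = c^2 + 2*c*t - 8*c - 16*t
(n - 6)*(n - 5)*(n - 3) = n^3 - 14*n^2 + 63*n - 90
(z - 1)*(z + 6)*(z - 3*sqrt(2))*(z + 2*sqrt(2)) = z^4 - sqrt(2)*z^3 + 5*z^3 - 18*z^2 - 5*sqrt(2)*z^2 - 60*z + 6*sqrt(2)*z + 72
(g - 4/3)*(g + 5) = g^2 + 11*g/3 - 20/3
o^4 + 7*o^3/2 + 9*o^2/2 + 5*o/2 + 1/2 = (o + 1/2)*(o + 1)^3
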